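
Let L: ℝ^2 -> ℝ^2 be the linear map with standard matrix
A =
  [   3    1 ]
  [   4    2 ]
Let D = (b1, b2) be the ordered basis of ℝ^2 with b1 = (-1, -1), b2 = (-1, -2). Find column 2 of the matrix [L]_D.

(2, 3)

Column 2 of [L]_D is the D-coordinate vector of L(b2).
In standard coordinates L(b2) = A b2 = (-5, -8).
Converting to D: (-5, -8) = 2b1 + 3b2, so the coordinate vector is (2, 3).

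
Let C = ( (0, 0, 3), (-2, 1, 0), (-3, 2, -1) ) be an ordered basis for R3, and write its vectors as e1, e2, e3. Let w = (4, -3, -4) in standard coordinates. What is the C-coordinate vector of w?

[w]_C is the unique c with M c = w, where M has columns e1, ..., e3.
Solving this 3x3 system gives c = (-2, 1, -2).
Check: -2e1 + e2 - 2e3 = (4, -3, -4).

(-2, 1, -2)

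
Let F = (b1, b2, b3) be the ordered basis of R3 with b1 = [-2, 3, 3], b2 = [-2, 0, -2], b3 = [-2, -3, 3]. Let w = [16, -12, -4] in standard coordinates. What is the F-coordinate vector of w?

[-4, -4, 0]

We seek scalars with c_1 b1 + ... + c_3 b3 = w; equivalently solve M c = w where the columns of M are b1, ..., b3.
Gaussian elimination on [M | w] yields c = (-4, -4, 0).
Check: -4b1 - 4b2 + 0·b3 = [16, -12, -4].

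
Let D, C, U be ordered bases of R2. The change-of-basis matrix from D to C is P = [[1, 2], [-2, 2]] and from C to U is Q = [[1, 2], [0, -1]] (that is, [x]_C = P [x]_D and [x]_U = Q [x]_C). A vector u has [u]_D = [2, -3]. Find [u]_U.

Apply P to get C-coordinates [-4, -10], then Q to get U-coordinates.
The result is [u]_U = [-24, 10].

[-24, 10]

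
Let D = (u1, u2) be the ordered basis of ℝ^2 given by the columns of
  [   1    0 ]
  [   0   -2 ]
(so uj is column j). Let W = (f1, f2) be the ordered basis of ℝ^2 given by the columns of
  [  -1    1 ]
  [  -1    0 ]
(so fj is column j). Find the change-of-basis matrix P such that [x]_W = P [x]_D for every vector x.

Let M have columns uj and N have columns fj. Then for every x, N [x]_W = x = M [x]_D, so P = N^(-1) M.
Since det N = 1, N^(-1) has integer entries; multiplying gives P = [[0, 2], [1, 2]].

[[0, 2], [1, 2]]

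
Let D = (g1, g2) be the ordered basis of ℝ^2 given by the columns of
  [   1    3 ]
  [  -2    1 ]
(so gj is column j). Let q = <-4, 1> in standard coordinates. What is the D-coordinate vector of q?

<-1, -1>

We seek scalars with c_1 g1 + c_2 g2 = q; equivalently solve M c = q where the columns of M are g1, g2.
System: c_1 + 3c_2 = -4, -2c_1 + c_2 = 1; solving gives c_1 = -1, c_2 = -1.
Check: -g1 - g2 = <-4, 1>.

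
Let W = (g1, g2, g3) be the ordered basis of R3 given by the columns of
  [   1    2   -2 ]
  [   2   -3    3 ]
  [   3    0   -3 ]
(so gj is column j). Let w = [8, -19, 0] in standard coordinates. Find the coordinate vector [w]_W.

[w]_W is the unique c with M c = w, where M has columns g1, ..., g3.
Gaussian elimination on [M | w] yields c = (-2, 3, -2).
Check: -2g1 + 3g2 - 2g3 = [8, -19, 0].

[-2, 3, -2]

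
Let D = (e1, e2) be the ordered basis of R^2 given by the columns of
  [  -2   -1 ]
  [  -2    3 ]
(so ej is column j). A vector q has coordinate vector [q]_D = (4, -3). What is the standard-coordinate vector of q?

The coordinates say q = 4e1 - 3e2; adding the scaled basis vectors gives (-5, -17).

(-5, -17)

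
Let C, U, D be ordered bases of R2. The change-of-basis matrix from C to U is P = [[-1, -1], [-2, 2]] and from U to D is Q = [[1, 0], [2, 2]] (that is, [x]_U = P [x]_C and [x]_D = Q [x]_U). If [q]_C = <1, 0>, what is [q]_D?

<-1, -6>

Apply P to get U-coordinates <-1, -2>, then Q to get D-coordinates.
The result is [q]_D = <-1, -6>.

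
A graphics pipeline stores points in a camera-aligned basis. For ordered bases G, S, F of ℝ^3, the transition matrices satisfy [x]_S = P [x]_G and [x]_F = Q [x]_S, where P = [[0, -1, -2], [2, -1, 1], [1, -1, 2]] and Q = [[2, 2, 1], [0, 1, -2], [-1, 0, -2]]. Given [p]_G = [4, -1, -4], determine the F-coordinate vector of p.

[25, 11, -3]

First [p]_S = P [p]_G = [9, 5, -3].
Then [p]_F = Q [p]_S = [25, 11, -3].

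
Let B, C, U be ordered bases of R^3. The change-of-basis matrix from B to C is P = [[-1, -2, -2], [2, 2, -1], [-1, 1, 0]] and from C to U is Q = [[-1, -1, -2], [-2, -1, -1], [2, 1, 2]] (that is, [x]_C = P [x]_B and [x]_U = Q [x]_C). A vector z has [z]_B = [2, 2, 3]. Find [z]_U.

[7, 19, -19]

First [z]_C = P [z]_B = [-12, 5, 0].
Then [z]_U = Q [z]_C = [7, 19, -19].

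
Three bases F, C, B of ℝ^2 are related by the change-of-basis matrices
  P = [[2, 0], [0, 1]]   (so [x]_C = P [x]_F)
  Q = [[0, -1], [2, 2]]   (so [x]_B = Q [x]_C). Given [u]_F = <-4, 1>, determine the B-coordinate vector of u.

Composing the changes, [u]_B = Q P [u]_F.
Q P = [[0, -1], [4, 2]]; applying this to <-4, 1> gives <-1, -14>.

<-1, -14>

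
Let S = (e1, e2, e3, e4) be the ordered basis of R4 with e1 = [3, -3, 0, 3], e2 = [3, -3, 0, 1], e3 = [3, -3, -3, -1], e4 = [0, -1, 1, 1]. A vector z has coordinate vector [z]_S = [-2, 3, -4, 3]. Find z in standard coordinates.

[-9, 6, 15, 4]

z = M [z]_S, where M has columns e1, ..., e4.
Carrying out the matrix-vector product, z = [-9, 6, 15, 4].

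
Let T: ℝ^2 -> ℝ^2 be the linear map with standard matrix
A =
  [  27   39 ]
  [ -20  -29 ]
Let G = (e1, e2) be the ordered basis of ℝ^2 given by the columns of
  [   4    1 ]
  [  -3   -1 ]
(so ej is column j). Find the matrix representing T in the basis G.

[[-2, -3], [-1, 0]]

With P the matrix whose columns are e1, e2, [T]_G = P^(-1) A P.
Column by column: T(e1) = A e1 = <-9, 7>; its G-coordinates <-2, -1> give column 1.
Continuing for each basis vector yields [T]_G = [[-2, -3], [-1, 0]].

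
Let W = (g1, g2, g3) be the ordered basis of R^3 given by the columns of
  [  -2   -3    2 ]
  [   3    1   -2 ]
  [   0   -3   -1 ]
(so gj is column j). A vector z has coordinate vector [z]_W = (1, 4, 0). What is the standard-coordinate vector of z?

(-14, 7, -12)

By definition z = g1 + 4g2 + 0·g3.
Summing componentwise gives (-14, 7, -12).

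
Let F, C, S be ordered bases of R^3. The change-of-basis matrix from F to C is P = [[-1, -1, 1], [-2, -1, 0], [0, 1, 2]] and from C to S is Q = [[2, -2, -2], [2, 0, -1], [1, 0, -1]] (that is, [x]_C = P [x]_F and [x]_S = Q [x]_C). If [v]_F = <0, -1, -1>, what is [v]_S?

Apply P to get C-coordinates <0, 1, -3>, then Q to get S-coordinates.
The result is [v]_S = <4, 3, 3>.

<4, 3, 3>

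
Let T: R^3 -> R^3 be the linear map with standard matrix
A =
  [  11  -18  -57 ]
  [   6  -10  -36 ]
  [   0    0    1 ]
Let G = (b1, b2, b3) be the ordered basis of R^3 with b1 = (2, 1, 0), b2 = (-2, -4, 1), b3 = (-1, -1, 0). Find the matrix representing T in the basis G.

With P the matrix whose columns are b1, ..., b3, [T]_G = P^(-1) A P.
Column by column: T(b1) = A b1 = (4, 2, 0); its G-coordinates (2, 0, 0) give column 1.
Continuing for each basis vector yields [T]_G = [[2, -1, 3], [0, 1, 0], [0, 3, -1]].

[[2, -1, 3], [0, 1, 0], [0, 3, -1]]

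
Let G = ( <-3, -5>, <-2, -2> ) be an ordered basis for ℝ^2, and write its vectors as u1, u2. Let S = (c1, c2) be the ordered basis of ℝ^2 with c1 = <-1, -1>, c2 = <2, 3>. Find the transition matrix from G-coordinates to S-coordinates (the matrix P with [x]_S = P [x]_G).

[[-1, 2], [-2, 0]]

Column j of P is [uj]_S, since P maps G-coordinates to S-coordinates.
Expressing u1 in S: u1 = -c1 - 2c2, so column 1 of P is <-1, -2>.
Doing the same for each uj gives P = [[-1, 2], [-2, 0]].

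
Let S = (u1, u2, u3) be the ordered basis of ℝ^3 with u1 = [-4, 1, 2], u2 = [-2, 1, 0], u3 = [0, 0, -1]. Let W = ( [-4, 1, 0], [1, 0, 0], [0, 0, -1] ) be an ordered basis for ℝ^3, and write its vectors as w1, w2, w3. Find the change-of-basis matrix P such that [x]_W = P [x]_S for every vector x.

Column j of P is [uj]_W, since P maps S-coordinates to W-coordinates.
Expressing u1 in W: u1 = w1 + 0·w2 - 2w3, so column 1 of P is [1, 0, -2].
Doing the same for each uj gives P = [[1, 1, 0], [0, 2, 0], [-2, 0, 1]].

[[1, 1, 0], [0, 2, 0], [-2, 0, 1]]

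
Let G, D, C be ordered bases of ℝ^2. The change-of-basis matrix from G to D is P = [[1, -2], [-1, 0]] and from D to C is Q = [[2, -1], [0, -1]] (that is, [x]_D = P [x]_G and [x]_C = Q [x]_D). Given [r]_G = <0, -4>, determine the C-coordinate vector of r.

<16, 0>

Composing the changes, [r]_C = Q P [r]_G.
Q P = [[3, -4], [1, 0]]; applying this to <0, -4> gives <16, 0>.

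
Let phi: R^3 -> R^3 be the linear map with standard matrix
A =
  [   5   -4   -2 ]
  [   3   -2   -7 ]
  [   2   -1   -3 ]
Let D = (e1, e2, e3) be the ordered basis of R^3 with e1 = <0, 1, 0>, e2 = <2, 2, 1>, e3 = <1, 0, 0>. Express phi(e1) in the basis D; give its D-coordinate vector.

<0, -1, -2>

Compute phi(e1) = A e1 = <-4, -2, -1> in standard coordinates.
Then write this in D-coordinates: solve for y in y_1 e1 + ... + y_3 e3 = <-4, -2, -1>.
This gives y = <0, -1, -2>, which is column 1 of [phi]_D.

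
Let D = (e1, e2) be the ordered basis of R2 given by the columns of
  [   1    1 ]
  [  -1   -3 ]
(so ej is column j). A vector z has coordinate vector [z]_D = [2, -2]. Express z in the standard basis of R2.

The coordinates say z = 2e1 - 2e2; adding the scaled basis vectors gives [0, 4].

[0, 4]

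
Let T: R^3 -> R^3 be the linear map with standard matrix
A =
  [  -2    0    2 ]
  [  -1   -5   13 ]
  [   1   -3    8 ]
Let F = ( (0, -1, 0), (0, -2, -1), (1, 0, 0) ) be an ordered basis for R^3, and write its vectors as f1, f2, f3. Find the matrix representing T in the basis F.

The j-th column of [T]_F is [T(fj)]_F.
T(f1) = A f1 = (0, 5, 3) = f1 - 3f2 + 0·f3, so column 1 is (1, -3, 0).
Repeating for f2, f3 and assembling the columns gives [[1, -1, 3], [-3, 2, -1], [0, -2, -2]].

[[1, -1, 3], [-3, 2, -1], [0, -2, -2]]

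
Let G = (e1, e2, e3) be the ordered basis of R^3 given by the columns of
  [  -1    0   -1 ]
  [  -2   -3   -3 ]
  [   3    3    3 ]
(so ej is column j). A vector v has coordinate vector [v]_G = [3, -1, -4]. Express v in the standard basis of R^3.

[1, 9, -6]

v = M [v]_G, where M has columns e1, ..., e3.
Carrying out the matrix-vector product, v = [1, 9, -6].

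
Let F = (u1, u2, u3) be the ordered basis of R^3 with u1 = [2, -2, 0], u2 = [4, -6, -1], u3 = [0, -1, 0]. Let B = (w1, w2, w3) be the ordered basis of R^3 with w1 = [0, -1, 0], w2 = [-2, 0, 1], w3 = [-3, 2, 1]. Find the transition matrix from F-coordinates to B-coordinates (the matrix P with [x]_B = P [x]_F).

Take x = uj: its F-coordinates are the j-th standard unit vector, so P e_j — column j of P — equals [uj]_B.
u1 = -2w1 + 2w2 - 2w3, giving column 1 = [-2, 2, -2]; repeating for each j gives P = [[-2, 2, 1], [2, 1, 0], [-2, -2, 0]].

[[-2, 2, 1], [2, 1, 0], [-2, -2, 0]]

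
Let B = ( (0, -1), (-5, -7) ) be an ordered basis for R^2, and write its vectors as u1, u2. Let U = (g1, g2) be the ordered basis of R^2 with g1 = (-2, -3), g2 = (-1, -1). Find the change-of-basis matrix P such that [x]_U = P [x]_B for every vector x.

[[1, 2], [-2, 1]]

Take x = uj: its B-coordinates are the j-th standard unit vector, so P e_j — column j of P — equals [uj]_U.
u1 = g1 - 2g2, giving column 1 = (1, -2); repeating for each j gives P = [[1, 2], [-2, 1]].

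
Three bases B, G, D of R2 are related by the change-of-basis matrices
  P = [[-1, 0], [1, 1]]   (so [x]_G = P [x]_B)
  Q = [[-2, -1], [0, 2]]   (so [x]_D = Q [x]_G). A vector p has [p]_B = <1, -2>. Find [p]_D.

First [p]_G = P [p]_B = <-1, -1>.
Then [p]_D = Q [p]_G = <3, -2>.

<3, -2>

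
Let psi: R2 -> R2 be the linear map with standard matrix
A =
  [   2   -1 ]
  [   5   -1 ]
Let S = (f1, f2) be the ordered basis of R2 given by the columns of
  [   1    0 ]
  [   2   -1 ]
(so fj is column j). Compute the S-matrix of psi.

The j-th column of [psi]_S is [psi(fj)]_S.
psi(f1) = A f1 = (0, 3) = 0·f1 - 3f2, so column 1 is (0, -3).
Repeating for f2 and assembling the columns gives [[0, 1], [-3, 1]].

[[0, 1], [-3, 1]]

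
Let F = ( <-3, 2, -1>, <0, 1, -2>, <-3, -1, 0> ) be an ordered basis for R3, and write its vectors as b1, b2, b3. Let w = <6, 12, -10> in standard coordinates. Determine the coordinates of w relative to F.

Write w = c_1 b1 + ... + c_3 b3 and solve for the c_i.
Row-reducing the augmented matrix [M | w] gives c = (2, 4, -4).
Check: 2b1 + 4b2 - 4b3 = <6, 12, -10>.

<2, 4, -4>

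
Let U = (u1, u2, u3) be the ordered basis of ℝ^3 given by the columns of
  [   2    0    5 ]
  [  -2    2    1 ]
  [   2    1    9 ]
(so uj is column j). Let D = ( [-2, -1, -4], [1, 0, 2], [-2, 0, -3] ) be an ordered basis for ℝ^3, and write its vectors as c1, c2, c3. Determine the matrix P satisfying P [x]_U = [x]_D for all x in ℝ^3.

[[2, -2, -1], [2, -2, 1], [-2, 1, -1]]

Column j of P is [uj]_D, since P maps U-coordinates to D-coordinates.
Expressing u1 in D: u1 = 2c1 + 2c2 - 2c3, so column 1 of P is [2, 2, -2].
Doing the same for each uj gives P = [[2, -2, -1], [2, -2, 1], [-2, 1, -1]].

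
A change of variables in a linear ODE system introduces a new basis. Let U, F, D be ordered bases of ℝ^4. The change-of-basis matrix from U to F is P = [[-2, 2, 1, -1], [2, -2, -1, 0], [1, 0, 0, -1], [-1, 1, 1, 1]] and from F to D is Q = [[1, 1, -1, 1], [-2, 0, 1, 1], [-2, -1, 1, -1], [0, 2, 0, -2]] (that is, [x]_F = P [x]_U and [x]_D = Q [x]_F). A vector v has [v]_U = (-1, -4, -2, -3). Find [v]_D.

(-7, 4, 12, 32)

Composing the changes, [v]_D = Q P [v]_U.
Q P = [[-2, 1, 1, 1], [4, -3, -1, 2], [4, -3, -2, 0], [6, -6, -4, -2]]; applying this to (-1, -4, -2, -3) gives (-7, 4, 12, 32).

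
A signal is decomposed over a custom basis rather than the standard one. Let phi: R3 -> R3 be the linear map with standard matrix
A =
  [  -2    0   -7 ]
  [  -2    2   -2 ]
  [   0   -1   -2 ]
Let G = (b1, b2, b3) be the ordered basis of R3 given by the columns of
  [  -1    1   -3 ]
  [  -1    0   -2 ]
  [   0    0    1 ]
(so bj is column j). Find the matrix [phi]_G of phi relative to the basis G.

[[-2, 2, 0], [3, 0, -1], [1, 0, 0]]

Let P have columns b1, ..., b3. Then [phi]_G = P^(-1) A P.
Here det P = 1, so P^(-1) is integer; computing A P first and then P^(-1)(A P) gives [[-2, 2, 0], [3, 0, -1], [1, 0, 0]].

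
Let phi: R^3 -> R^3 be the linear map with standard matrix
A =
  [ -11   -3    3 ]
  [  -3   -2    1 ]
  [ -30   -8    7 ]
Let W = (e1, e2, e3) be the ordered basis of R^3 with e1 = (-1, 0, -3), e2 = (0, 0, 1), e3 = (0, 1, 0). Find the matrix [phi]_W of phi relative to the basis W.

Let P have columns e1, ..., e3. Then [phi]_W = P^(-1) A P.
Here det P = 1, so P^(-1) is integer; computing A P first and then P^(-1)(A P) gives [[-2, -3, 3], [3, -2, 1], [0, 1, -2]].

[[-2, -3, 3], [3, -2, 1], [0, 1, -2]]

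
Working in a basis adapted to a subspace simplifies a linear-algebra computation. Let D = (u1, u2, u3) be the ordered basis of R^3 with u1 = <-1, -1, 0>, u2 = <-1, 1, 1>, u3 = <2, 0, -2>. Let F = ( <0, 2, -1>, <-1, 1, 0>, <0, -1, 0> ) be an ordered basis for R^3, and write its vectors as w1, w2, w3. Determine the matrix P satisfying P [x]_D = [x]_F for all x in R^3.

[[0, -1, 2], [1, 1, -2], [2, -2, 2]]

Column j of P is [uj]_F, since P maps D-coordinates to F-coordinates.
Expressing u1 in F: u1 = 0·w1 + w2 + 2w3, so column 1 of P is <0, 1, 2>.
Doing the same for each uj gives P = [[0, -1, 2], [1, 1, -2], [2, -2, 2]].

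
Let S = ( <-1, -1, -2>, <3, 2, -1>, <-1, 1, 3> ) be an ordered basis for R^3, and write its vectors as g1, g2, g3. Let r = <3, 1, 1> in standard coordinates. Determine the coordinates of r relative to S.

[r]_S is the unique c with M c = r, where M has columns g1, ..., g3.
Gaussian elimination on [M | r] yields c = (-2, 0, -1).
Check: -2g1 + 0·g2 - g3 = <3, 1, 1>.

<-2, 0, -1>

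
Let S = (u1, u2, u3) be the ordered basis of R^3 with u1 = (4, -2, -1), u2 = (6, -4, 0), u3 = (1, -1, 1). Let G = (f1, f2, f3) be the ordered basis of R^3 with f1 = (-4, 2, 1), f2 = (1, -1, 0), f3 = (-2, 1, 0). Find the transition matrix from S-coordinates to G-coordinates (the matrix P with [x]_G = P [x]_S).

Take x = uj: its S-coordinates are the j-th standard unit vector, so P e_j — column j of P — equals [uj]_G.
u1 = -f1 + 0·f2 + 0·f3, giving column 1 = (-1, 0, 0); repeating for each j gives P = [[-1, 0, 1], [0, 2, 1], [0, -2, -2]].

[[-1, 0, 1], [0, 2, 1], [0, -2, -2]]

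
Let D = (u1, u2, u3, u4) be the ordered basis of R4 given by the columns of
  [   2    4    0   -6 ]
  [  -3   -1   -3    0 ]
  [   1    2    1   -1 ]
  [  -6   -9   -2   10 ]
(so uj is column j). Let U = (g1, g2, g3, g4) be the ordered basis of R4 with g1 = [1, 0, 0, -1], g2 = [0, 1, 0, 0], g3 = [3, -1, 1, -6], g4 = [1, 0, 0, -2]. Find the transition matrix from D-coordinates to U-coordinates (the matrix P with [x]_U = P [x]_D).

[[-2, -1, -2, -2], [-2, 1, -2, -1], [1, 2, 1, -1], [1, -1, -1, -1]]

Take x = uj: its D-coordinates are the j-th standard unit vector, so P e_j — column j of P — equals [uj]_U.
u1 = -2g1 - 2g2 + g3 + g4, giving column 1 = [-2, -2, 1, 1]; repeating for each j gives P = [[-2, -1, -2, -2], [-2, 1, -2, -1], [1, 2, 1, -1], [1, -1, -1, -1]].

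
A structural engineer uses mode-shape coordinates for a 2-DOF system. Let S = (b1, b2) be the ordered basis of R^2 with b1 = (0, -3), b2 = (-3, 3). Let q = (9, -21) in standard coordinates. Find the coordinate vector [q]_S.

(4, -3)

Write q = c_1 b1 + c_2 b2 and solve for the c_i.
System: 0c_1 - 3c_2 = 9, -3c_1 + 3c_2 = -21; solving gives c_1 = 4, c_2 = -3.
Check: 4b1 - 3b2 = (9, -21).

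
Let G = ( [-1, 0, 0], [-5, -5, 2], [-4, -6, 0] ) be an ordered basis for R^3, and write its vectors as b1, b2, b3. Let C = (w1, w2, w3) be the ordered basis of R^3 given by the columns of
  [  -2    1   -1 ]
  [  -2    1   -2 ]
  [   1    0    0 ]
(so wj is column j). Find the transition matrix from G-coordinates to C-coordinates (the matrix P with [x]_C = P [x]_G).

[[0, 2, 0], [-2, -1, -2], [-1, 0, 2]]

Let M have columns bj and N have columns wj. Then for every x, N [x]_C = x = M [x]_G, so P = N^(-1) M.
Since det N = -1, N^(-1) has integer entries; multiplying gives P = [[0, 2, 0], [-2, -1, -2], [-1, 0, 2]].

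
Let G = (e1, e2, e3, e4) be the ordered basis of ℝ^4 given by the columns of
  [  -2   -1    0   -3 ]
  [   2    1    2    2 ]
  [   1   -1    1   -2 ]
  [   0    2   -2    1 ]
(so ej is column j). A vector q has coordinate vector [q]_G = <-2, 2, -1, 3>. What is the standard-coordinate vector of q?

By definition q = -2e1 + 2e2 - e3 + 3e4.
Summing componentwise gives <-7, 2, -11, 9>.

<-7, 2, -11, 9>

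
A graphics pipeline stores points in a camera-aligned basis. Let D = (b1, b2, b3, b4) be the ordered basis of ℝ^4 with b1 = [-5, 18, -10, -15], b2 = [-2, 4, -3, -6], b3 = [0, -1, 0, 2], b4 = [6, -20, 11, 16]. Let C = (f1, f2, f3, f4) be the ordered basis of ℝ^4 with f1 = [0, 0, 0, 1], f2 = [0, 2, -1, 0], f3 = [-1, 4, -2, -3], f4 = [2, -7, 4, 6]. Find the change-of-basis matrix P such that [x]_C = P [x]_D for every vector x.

[[0, 0, 2, -2], [0, -1, 0, 1], [1, -2, -2, -2], [-2, -2, -1, 2]]

Column j of P is [bj]_C, since P maps D-coordinates to C-coordinates.
Expressing b1 in C: b1 = 0·f1 + 0·f2 + f3 - 2f4, so column 1 of P is [0, 0, 1, -2].
Doing the same for each bj gives P = [[0, 0, 2, -2], [0, -1, 0, 1], [1, -2, -2, -2], [-2, -2, -1, 2]].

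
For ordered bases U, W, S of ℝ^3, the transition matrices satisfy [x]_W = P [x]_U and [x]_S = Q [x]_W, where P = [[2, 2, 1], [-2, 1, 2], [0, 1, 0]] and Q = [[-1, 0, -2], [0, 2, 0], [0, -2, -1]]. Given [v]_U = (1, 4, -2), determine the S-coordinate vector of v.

Composing the changes, [v]_S = Q P [v]_U.
Q P = [[-2, -4, -1], [-4, 2, 4], [4, -3, -4]]; applying this to (1, 4, -2) gives (-16, -4, 0).

(-16, -4, 0)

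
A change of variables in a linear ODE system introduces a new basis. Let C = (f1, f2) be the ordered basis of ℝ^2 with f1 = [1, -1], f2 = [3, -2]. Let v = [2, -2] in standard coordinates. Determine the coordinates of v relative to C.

[2, 0]

Write v = c_1 f1 + c_2 f2 and solve for the c_i.
System: c_1 + 3c_2 = 2, -c_1 - 2c_2 = -2; solving gives c_1 = 2, c_2 = 0.
Check: 2f1 + 0·f2 = [2, -2].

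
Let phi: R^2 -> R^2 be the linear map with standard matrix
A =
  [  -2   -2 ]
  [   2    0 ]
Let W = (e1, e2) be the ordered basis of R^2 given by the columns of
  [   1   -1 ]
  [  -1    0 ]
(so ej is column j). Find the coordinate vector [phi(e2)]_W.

Column 2 of [phi]_W is the W-coordinate vector of phi(e2).
In standard coordinates phi(e2) = A e2 = [2, -2].
Converting to W: [2, -2] = 2e1 + 0·e2, so the coordinate vector is [2, 0].

[2, 0]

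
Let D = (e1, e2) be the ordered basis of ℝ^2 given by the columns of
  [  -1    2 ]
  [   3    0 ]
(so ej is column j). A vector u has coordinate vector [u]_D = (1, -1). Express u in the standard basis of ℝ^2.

The coordinates say u = e1 - e2; adding the scaled basis vectors gives (-3, 3).

(-3, 3)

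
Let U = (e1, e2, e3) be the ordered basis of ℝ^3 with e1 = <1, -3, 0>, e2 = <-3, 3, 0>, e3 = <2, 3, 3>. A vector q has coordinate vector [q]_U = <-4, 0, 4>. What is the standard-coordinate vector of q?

<4, 24, 12>

By definition q = -4e1 + 0·e2 + 4e3.
Summing componentwise gives <4, 24, 12>.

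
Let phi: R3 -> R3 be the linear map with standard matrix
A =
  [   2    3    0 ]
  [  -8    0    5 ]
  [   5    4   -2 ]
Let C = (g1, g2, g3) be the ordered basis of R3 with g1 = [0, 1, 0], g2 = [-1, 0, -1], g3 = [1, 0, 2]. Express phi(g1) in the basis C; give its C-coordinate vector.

[0, -2, 1]

Compute phi(g1) = A g1 = [3, 0, 4] in standard coordinates.
Then write this in C-coordinates: solve for y in y_1 g1 + ... + y_3 g3 = [3, 0, 4].
This gives y = [0, -2, 1], which is column 1 of [phi]_C.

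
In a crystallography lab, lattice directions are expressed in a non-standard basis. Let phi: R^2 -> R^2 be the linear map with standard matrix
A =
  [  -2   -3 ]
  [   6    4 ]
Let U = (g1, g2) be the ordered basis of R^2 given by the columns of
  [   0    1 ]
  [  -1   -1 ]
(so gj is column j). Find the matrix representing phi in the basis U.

The j-th column of [phi]_U is [phi(gj)]_U.
phi(g1) = A g1 = <3, -4> = g1 + 3g2, so column 1 is <1, 3>.
Repeating for g2 and assembling the columns gives [[1, -3], [3, 1]].

[[1, -3], [3, 1]]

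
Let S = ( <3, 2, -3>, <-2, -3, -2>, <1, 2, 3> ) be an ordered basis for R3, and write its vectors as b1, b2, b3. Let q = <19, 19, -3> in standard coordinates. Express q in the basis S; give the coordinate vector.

<4, -3, 1>

[q]_S is the unique c with M c = q, where M has columns b1, ..., b3.
Solving this 3x3 system gives c = (4, -3, 1).
Check: 4b1 - 3b2 + b3 = <19, 19, -3>.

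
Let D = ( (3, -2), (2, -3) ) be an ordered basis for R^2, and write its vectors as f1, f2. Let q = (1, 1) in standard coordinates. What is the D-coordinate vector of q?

[q]_D is the unique c with M c = q, where M has columns f1, f2.
System: 3c_1 + 2c_2 = 1, -2c_1 - 3c_2 = 1; solving gives c_1 = 1, c_2 = -1.
Check: f1 - f2 = (1, 1).

(1, -1)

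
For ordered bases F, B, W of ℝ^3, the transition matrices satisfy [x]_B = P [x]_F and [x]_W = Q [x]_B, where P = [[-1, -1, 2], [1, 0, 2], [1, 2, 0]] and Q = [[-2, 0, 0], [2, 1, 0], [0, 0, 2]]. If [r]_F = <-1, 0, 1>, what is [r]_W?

<-6, 7, -2>

Composing the changes, [r]_W = Q P [r]_F.
Q P = [[2, 2, -4], [-1, -2, 6], [2, 4, 0]]; applying this to <-1, 0, 1> gives <-6, 7, -2>.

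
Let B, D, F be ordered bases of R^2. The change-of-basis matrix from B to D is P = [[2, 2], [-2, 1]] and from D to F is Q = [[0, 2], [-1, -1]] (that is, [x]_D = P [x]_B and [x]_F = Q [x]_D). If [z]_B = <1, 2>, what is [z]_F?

<0, -6>

Composing the changes, [z]_F = Q P [z]_B.
Q P = [[-4, 2], [0, -3]]; applying this to <1, 2> gives <0, -6>.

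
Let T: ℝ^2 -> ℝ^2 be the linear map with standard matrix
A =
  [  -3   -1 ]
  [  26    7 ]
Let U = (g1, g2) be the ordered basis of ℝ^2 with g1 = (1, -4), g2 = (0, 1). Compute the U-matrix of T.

[[1, -1], [2, 3]]

With P the matrix whose columns are g1, g2, [T]_U = P^(-1) A P.
Column by column: T(g1) = A g1 = (1, -2); its U-coordinates (1, 2) give column 1.
Continuing for each basis vector yields [T]_U = [[1, -1], [2, 3]].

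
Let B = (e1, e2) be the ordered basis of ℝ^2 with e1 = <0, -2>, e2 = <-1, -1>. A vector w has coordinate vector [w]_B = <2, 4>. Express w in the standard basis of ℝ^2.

By definition w = 2e1 + 4e2.
Summing componentwise gives <-4, -8>.

<-4, -8>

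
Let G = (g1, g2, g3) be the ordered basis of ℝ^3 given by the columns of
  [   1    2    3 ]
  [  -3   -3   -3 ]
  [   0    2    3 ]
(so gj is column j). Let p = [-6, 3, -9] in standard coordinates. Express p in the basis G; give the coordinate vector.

[p]_G is the unique c with M c = p, where M has columns g1, ..., g3.
Row-reducing the augmented matrix [M | p] gives c = (3, -3, -1).
Check: 3g1 - 3g2 - g3 = [-6, 3, -9].

[3, -3, -1]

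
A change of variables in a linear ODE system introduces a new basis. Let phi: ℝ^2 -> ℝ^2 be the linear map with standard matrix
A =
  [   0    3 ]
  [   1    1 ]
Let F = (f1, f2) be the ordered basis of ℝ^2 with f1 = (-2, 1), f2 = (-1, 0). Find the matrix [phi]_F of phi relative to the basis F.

With P the matrix whose columns are f1, f2, [phi]_F = P^(-1) A P.
Column by column: phi(f1) = A f1 = (3, -1); its F-coordinates (-1, -1) give column 1.
Continuing for each basis vector yields [phi]_F = [[-1, -1], [-1, 2]].

[[-1, -1], [-1, 2]]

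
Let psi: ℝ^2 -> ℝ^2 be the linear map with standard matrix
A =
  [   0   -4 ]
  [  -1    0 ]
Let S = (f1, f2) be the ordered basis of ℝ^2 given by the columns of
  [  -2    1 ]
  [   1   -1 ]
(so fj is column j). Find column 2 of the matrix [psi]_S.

Column 2 of [psi]_S is the S-coordinate vector of psi(f2).
In standard coordinates psi(f2) = A f2 = (4, -1).
Converting to S: (4, -1) = -3f1 - 2f2, so the coordinate vector is (-3, -2).

(-3, -2)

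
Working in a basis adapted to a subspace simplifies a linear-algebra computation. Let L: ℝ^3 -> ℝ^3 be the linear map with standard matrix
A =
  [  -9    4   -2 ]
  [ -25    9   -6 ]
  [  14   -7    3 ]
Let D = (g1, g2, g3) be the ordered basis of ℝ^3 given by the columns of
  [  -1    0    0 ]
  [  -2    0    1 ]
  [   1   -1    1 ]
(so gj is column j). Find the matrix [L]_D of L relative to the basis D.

The j-th column of [L]_D is [L(gj)]_D.
L(g1) = A g1 = <-1, 1, 3> = g1 + g2 + 3g3, so column 1 is <1, 1, 3>.
Repeating for g2, g3 and assembling the columns gives [[1, -2, -2], [1, 3, 1], [3, 2, -1]].

[[1, -2, -2], [1, 3, 1], [3, 2, -1]]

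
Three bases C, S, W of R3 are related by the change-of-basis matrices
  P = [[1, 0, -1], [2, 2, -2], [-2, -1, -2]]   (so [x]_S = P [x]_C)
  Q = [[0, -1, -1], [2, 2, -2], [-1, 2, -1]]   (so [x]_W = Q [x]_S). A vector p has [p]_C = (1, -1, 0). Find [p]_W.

(1, 4, 0)

Apply P to get S-coordinates (1, 0, -1), then Q to get W-coordinates.
The result is [p]_W = (1, 4, 0).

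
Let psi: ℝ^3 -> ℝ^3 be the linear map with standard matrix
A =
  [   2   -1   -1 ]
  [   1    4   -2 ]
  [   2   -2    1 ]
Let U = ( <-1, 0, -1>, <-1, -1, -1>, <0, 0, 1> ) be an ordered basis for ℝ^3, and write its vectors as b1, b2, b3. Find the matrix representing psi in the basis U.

[[2, -3, -1], [-1, 3, 2], [-2, -1, 2]]

Let P have columns b1, ..., b3. Then [psi]_U = P^(-1) A P.
Here det P = 1, so P^(-1) is integer; computing A P first and then P^(-1)(A P) gives [[2, -3, -1], [-1, 3, 2], [-2, -1, 2]].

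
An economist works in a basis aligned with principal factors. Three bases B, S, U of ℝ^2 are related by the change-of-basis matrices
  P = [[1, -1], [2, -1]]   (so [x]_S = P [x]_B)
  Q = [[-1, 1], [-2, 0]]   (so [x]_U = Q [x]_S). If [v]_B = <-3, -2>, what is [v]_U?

<-3, 2>

Apply P to get S-coordinates <-1, -4>, then Q to get U-coordinates.
The result is [v]_U = <-3, 2>.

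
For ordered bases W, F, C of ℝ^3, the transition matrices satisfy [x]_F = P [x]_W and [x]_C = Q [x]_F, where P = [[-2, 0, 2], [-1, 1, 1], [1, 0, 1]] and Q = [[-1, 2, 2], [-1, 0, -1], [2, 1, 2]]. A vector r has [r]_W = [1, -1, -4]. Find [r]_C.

First [r]_F = P [r]_W = [-10, -6, -3].
Then [r]_C = Q [r]_F = [-8, 13, -32].

[-8, 13, -32]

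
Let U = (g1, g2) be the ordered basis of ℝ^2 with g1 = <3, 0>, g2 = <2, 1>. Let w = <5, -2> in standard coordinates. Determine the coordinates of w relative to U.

[w]_U is the unique c with M c = w, where M has columns g1, g2.
System: 3c_1 + 2c_2 = 5, 0c_1 + c_2 = -2; solving gives c_1 = 3, c_2 = -2.
Check: 3g1 - 2g2 = <5, -2>.

<3, -2>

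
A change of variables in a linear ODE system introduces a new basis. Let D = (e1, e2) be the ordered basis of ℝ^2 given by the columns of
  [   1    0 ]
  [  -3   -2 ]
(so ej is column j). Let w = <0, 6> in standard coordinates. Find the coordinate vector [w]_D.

[w]_D is the unique c with M c = w, where M has columns e1, e2.
System: c_1 + 0c_2 = 0, -3c_1 - 2c_2 = 6; solving gives c_1 = 0, c_2 = -3.
Check: 0·e1 - 3e2 = <0, 6>.

<0, -3>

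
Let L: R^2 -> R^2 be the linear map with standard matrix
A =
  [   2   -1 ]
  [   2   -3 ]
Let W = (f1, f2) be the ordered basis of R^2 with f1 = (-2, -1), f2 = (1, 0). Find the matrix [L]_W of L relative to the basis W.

[[1, -2], [-1, -2]]

Let P have columns f1, f2. Then [L]_W = P^(-1) A P.
Here det P = 1, so P^(-1) is integer; computing A P first and then P^(-1)(A P) gives [[1, -2], [-1, -2]].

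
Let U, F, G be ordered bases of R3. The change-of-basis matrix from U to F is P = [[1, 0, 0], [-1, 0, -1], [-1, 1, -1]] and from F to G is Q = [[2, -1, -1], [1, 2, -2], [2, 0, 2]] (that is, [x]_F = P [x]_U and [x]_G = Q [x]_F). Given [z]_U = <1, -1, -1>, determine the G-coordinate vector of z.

<3, 3, 0>

Composing the changes, [z]_G = Q P [z]_U.
Q P = [[4, -1, 2], [1, -2, 0], [0, 2, -2]]; applying this to <1, -1, -1> gives <3, 3, 0>.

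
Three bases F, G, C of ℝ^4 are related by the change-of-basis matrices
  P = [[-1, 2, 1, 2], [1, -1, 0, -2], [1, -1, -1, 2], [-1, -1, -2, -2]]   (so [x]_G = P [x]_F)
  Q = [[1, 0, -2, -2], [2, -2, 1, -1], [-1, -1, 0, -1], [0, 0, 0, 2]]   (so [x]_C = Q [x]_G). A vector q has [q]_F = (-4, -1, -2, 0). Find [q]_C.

First [q]_G = P [q]_F = (0, -3, -1, 9).
Then [q]_C = Q [q]_G = (-16, -4, -6, 18).

(-16, -4, -6, 18)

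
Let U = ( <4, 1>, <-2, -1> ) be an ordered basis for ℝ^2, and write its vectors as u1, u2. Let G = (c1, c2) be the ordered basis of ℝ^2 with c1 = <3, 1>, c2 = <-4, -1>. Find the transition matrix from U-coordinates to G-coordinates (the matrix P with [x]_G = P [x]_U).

[[0, -2], [-1, -1]]

Let M have columns uj and N have columns cj. Then for every x, N [x]_G = x = M [x]_U, so P = N^(-1) M.
Since det N = 1, N^(-1) has integer entries; multiplying gives P = [[0, -2], [-1, -1]].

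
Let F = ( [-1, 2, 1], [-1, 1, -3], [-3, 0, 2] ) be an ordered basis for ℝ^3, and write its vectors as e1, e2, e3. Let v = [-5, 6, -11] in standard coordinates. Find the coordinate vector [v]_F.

[v]_F is the unique c with M c = v, where M has columns e1, ..., e3.
Solving this 3x3 system gives c = (1, 4, 0).
Check: e1 + 4e2 + 0·e3 = [-5, 6, -11].

[1, 4, 0]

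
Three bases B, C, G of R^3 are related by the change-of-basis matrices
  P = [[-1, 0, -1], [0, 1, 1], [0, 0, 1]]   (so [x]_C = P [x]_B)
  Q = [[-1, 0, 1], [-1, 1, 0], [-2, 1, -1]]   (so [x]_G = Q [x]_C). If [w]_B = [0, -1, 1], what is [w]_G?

Composing the changes, [w]_G = Q P [w]_B.
Q P = [[1, 0, 2], [1, 1, 2], [2, 1, 2]]; applying this to [0, -1, 1] gives [2, 1, 1].

[2, 1, 1]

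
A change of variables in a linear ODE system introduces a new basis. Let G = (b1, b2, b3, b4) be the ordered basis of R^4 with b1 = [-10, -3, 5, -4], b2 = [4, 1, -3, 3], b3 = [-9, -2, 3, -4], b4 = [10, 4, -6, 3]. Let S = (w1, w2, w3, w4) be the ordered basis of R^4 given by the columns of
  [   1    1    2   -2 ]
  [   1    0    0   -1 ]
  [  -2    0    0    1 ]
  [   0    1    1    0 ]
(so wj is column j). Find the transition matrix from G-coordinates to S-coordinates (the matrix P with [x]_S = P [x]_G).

Take x = bj: its G-coordinates are the j-th standard unit vector, so P e_j — column j of P — equals [bj]_S.
b1 = -2w1 - 2w2 - 2w3 + w4, giving column 1 = [-2, -2, -2, 1]; repeating for each j gives P = [[-2, 2, -1, 2], [-2, 2, -2, 2], [-2, 1, -2, 1], [1, 1, 1, -2]].

[[-2, 2, -1, 2], [-2, 2, -2, 2], [-2, 1, -2, 1], [1, 1, 1, -2]]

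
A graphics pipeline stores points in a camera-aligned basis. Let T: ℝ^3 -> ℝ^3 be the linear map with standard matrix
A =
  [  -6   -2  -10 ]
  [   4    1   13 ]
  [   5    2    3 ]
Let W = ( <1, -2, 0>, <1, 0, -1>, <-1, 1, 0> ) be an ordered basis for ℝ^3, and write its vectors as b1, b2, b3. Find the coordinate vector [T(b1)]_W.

<-1, -1, 0>

Compute T(b1) = A b1 = <-2, 2, 1> in standard coordinates.
Then write this in W-coordinates: solve for y in y_1 b1 + ... + y_3 b3 = <-2, 2, 1>.
This gives y = <-1, -1, 0>, which is column 1 of [T]_W.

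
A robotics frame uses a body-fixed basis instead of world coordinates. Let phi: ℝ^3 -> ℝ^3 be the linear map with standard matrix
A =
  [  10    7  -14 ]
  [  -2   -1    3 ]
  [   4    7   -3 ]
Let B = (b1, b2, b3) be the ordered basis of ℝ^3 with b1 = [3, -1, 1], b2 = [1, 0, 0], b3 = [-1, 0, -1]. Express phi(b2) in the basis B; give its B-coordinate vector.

Column 2 of [phi]_B is the B-coordinate vector of phi(b2).
In standard coordinates phi(b2) = A b2 = [10, -2, 4].
Converting to B: [10, -2, 4] = 2b1 + 2b2 - 2b3, so the coordinate vector is [2, 2, -2].

[2, 2, -2]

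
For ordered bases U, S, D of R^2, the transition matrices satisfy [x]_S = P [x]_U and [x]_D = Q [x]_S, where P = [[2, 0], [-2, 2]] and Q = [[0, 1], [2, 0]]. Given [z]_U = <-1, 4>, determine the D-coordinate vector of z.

Apply P to get S-coordinates <-2, 10>, then Q to get D-coordinates.
The result is [z]_D = <10, -4>.

<10, -4>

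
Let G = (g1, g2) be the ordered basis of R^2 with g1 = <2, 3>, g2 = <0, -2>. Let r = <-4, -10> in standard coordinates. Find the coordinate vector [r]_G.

<-2, 2>

[r]_G is the unique c with M c = r, where M has columns g1, g2.
System: 2c_1 + 0c_2 = -4, 3c_1 - 2c_2 = -10; solving gives c_1 = -2, c_2 = 2.
Check: -2g1 + 2g2 = <-4, -10>.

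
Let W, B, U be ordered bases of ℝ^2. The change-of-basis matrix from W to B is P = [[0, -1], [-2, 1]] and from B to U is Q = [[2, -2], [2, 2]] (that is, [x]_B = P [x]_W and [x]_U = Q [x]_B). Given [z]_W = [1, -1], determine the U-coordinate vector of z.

[8, -4]

First [z]_B = P [z]_W = [1, -3].
Then [z]_U = Q [z]_B = [8, -4].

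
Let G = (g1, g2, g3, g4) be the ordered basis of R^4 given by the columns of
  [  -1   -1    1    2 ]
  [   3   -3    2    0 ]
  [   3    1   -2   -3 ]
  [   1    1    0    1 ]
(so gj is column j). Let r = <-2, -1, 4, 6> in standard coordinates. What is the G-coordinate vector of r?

<2, 3, 1, 1>

Write r = c_1 g1 + ... + c_4 g4 and solve for the c_i.
Row-reducing the augmented matrix [M | r] gives c = (2, 3, 1, 1).
Check: 2g1 + 3g2 + g3 + g4 = <-2, -1, 4, 6>.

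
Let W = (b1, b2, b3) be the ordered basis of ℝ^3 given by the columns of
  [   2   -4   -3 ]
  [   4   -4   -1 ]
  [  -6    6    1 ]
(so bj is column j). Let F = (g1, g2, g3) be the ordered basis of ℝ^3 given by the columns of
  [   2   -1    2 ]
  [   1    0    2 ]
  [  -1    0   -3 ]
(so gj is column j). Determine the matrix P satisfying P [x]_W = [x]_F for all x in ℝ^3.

[[0, 0, -1], [2, 0, 1], [2, -2, 0]]

Let M have columns bj and N have columns gj. Then for every x, N [x]_F = x = M [x]_W, so P = N^(-1) M.
Since det N = -1, N^(-1) has integer entries; multiplying gives P = [[0, 0, -1], [2, 0, 1], [2, -2, 0]].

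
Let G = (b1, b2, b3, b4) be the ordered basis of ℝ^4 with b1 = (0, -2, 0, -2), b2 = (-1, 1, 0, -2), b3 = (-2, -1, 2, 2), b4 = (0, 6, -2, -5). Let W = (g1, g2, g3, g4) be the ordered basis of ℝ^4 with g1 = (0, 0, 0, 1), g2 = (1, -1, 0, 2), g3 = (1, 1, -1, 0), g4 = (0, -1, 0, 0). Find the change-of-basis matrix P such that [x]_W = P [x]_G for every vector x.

[[-2, 0, 2, -1], [0, -1, 0, -2], [0, 0, -2, 2], [2, 0, -1, -2]]

Column j of P is [bj]_W, since P maps G-coordinates to W-coordinates.
Expressing b1 in W: b1 = -2g1 + 0·g2 + 0·g3 + 2g4, so column 1 of P is (-2, 0, 0, 2).
Doing the same for each bj gives P = [[-2, 0, 2, -1], [0, -1, 0, -2], [0, 0, -2, 2], [2, 0, -1, -2]].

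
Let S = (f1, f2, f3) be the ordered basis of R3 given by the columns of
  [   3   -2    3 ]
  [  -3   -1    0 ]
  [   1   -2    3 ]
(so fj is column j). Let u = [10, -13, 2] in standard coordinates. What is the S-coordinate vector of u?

[4, 1, 0]

We seek scalars with c_1 f1 + ... + c_3 f3 = u; equivalently solve M c = u where the columns of M are f1, ..., f3.
Solving this 3x3 system gives c = (4, 1, 0).
Check: 4f1 + f2 + 0·f3 = [10, -13, 2].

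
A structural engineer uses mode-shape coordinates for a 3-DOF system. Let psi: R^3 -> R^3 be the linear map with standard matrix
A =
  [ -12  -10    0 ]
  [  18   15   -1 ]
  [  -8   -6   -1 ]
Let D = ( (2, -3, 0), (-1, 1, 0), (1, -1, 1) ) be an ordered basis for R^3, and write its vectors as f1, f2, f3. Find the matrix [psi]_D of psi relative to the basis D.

[[3, 1, 0], [2, 2, -1], [2, 2, -3]]

With P the matrix whose columns are f1, ..., f3, [psi]_D = P^(-1) A P.
Column by column: psi(f1) = A f1 = (6, -9, 2); its D-coordinates (3, 2, 2) give column 1.
Continuing for each basis vector yields [psi]_D = [[3, 1, 0], [2, 2, -1], [2, 2, -3]].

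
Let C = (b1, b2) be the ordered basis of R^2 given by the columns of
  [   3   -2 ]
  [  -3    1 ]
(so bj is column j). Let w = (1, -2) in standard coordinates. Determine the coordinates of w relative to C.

We seek scalars with c_1 b1 + c_2 b2 = w; equivalently solve M c = w where the columns of M are b1, b2.
System: 3c_1 - 2c_2 = 1, -3c_1 + c_2 = -2; solving gives c_1 = 1, c_2 = 1.
Check: b1 + b2 = (1, -2).

(1, 1)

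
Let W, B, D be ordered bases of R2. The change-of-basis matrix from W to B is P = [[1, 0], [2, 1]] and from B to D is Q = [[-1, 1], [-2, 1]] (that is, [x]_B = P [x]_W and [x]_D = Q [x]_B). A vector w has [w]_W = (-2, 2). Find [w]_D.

First [w]_B = P [w]_W = (-2, -2).
Then [w]_D = Q [w]_B = (0, 2).

(0, 2)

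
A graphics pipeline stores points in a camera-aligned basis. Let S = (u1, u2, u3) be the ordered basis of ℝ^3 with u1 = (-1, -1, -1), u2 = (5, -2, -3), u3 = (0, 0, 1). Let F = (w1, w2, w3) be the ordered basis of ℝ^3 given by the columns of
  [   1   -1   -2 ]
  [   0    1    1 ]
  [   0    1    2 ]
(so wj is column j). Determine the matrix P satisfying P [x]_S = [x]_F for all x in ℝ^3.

Column j of P is [uj]_F, since P maps S-coordinates to F-coordinates.
Expressing u1 in F: u1 = -2w1 - w2 + 0·w3, so column 1 of P is (-2, -1, 0).
Doing the same for each uj gives P = [[-2, 2, 1], [-1, -1, -1], [0, -1, 1]].

[[-2, 2, 1], [-1, -1, -1], [0, -1, 1]]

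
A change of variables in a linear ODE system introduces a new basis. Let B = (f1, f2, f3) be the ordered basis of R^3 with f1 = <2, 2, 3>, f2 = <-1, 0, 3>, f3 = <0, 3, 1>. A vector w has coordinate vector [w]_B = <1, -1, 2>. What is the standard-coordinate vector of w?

The coordinates say w = f1 - f2 + 2f3; adding the scaled basis vectors gives <3, 8, 2>.

<3, 8, 2>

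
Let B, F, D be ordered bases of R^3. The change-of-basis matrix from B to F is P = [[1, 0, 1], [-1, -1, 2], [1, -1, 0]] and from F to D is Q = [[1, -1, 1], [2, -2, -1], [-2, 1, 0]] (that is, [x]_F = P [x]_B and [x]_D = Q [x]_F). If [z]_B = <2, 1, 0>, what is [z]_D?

<6, 9, -7>

Apply P to get F-coordinates <2, -3, 1>, then Q to get D-coordinates.
The result is [z]_D = <6, 9, -7>.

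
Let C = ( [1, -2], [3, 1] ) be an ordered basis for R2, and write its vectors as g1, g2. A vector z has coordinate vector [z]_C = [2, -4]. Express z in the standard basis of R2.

[-10, -8]

z = M [z]_C, where M has columns g1, g2.
Carrying out the matrix-vector product, z = [-10, -8].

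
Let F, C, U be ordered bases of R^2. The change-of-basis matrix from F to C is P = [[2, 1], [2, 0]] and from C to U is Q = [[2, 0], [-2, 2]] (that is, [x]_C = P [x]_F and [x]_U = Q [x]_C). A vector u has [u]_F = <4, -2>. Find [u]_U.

Apply P to get C-coordinates <6, 8>, then Q to get U-coordinates.
The result is [u]_U = <12, 4>.

<12, 4>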